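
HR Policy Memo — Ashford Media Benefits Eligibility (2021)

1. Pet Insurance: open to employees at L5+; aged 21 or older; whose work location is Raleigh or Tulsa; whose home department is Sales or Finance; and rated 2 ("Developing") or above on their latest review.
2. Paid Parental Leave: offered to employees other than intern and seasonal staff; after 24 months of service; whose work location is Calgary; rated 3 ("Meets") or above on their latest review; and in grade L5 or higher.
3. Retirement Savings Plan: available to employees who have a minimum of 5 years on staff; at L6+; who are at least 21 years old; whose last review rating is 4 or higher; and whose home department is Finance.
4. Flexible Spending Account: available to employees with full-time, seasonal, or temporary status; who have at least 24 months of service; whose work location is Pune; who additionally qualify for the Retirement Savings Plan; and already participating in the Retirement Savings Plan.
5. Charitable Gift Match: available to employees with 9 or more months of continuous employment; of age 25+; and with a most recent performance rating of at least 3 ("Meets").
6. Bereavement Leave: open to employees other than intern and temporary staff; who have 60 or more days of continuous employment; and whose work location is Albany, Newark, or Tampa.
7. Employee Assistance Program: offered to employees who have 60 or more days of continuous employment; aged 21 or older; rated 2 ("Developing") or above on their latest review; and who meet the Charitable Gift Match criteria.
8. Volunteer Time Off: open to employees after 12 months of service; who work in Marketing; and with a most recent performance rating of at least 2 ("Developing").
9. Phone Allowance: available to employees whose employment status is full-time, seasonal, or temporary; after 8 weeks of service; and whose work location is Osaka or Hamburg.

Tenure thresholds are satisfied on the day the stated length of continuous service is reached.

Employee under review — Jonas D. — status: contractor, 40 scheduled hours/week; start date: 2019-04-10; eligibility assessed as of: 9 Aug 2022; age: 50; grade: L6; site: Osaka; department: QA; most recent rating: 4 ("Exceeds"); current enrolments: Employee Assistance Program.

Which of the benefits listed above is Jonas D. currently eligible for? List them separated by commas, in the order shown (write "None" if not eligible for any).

Service from 2019-04-10 to 9 Aug 2022: 1217 days.
Pet Insurance — grade L6 ≥ L5 ✓; age 50 ≥ 21 ✓; site Osaka ✗ (not Raleigh or Tulsa) → not eligible.
Paid Parental Leave — status contractor ✓ (not excluded); service 1217 days ≥ 24 months (≈720 days) ✓; site Osaka ✗ (not Calgary) → not eligible.
Retirement Savings Plan — service 1217 days < 5 years (≈1825 days) ✗ → not eligible.
Flexible Spending Account — status contractor ✗ (requires full-time, seasonal, or temporary) → not eligible.
Charitable Gift Match — service 1217 days ≥ 9 months (≈270 days) ✓; age 50 ≥ 25 ✓; rating 4 ≥ 3 ✓ → eligible.
Bereavement Leave — status contractor ✓ (not excluded); service 1217 days ≥ 60 days ✓; site Osaka ✗ (not Albany, Newark, or Tampa) → not eligible.
Employee Assistance Program — service 1217 days ≥ 60 days ✓; age 50 ≥ 21 ✓; rating 4 ≥ 2 ✓; eligible for Charitable Gift Match ✓ → eligible.
Volunteer Time Off — service 1217 days ≥ 12 months (≈360 days) ✓; dept QA ✗ → not eligible.
Phone Allowance — status contractor ✗ (requires full-time, seasonal, or temporary) → not eligible.

Charitable Gift Match, Employee Assistance Program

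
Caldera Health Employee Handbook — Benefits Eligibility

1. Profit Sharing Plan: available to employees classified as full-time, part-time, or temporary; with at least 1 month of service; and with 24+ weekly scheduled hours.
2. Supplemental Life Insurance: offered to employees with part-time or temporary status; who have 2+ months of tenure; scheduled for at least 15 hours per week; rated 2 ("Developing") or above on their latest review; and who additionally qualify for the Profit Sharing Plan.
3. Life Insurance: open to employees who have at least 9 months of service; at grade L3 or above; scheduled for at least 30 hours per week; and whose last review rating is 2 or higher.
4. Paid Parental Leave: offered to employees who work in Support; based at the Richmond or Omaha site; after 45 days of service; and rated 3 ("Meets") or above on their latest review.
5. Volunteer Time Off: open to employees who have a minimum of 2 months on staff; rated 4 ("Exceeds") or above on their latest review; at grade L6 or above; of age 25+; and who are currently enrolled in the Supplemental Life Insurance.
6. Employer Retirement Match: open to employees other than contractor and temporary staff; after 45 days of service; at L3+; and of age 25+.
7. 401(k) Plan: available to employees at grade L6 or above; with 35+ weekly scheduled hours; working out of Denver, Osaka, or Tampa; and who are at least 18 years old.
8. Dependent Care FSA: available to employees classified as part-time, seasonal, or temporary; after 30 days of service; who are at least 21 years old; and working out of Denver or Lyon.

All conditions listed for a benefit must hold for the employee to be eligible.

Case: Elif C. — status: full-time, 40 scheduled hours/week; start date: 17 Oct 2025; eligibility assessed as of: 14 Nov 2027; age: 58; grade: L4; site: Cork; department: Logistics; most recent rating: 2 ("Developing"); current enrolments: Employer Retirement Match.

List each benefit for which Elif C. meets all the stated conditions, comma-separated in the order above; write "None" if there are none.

Service from 17 Oct 2025 to 14 Nov 2027: 758 days.
Profit Sharing Plan — status full-time ✓; service 758 days ≥ 1 month (≈30 days) ✓; 40 hrs/wk ≥ 24 ✓ → eligible.
Supplemental Life Insurance — status full-time ✗ (requires part-time or temporary) → not eligible.
Life Insurance — service 758 days ≥ 9 months (≈270 days) ✓; grade L4 ≥ L3 ✓; 40 hrs/wk ≥ 30 ✓; rating 2 ≥ 2 ✓ → eligible.
Paid Parental Leave — dept Logistics ✗ → not eligible.
Volunteer Time Off — service 758 days ≥ 2 months (≈60 days) ✓; rating 2 < 4 ✗ → not eligible.
Employer Retirement Match — status full-time ✓ (not excluded); service 758 days ≥ 45 days ✓; grade L4 ≥ L3 ✓; age 58 ≥ 25 ✓ → eligible.
401(k) Plan — grade L4 < L6 ✗ → not eligible.
Dependent Care FSA — status full-time ✗ (requires part-time, seasonal, or temporary) → not eligible.

Profit Sharing Plan, Life Insurance, Employer Retirement Match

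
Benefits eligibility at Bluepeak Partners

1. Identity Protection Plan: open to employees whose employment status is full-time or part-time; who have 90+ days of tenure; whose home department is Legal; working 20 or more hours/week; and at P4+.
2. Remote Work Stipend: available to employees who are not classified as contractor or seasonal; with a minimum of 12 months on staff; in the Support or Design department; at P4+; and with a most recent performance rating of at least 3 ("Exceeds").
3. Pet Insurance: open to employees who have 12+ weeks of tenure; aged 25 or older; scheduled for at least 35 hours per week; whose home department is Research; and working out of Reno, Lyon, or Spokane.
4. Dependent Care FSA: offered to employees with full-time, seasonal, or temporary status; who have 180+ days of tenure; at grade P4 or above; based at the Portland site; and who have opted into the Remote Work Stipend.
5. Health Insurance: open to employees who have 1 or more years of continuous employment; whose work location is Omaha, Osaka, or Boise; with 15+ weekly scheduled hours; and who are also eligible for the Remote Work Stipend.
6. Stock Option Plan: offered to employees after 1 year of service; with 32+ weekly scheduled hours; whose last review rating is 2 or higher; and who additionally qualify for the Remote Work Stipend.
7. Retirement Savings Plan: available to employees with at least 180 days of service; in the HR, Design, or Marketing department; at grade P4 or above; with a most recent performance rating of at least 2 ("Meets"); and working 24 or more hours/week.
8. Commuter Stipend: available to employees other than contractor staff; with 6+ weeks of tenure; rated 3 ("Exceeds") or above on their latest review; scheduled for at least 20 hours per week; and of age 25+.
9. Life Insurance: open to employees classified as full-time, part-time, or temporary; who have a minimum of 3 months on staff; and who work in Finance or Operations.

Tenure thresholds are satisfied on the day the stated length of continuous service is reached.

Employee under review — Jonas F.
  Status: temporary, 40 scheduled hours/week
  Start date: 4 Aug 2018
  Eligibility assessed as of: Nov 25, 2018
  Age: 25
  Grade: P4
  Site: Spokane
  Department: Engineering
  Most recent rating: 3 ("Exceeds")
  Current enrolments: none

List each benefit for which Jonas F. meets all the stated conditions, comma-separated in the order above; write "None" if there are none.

Service from 4 Aug 2018 to Nov 25, 2018: 113 days.
Identity Protection Plan — status temporary ✗ (requires full-time or part-time) → not eligible.
Remote Work Stipend — status temporary ✓ (not excluded); service 113 days < 12 months (≈360 days) ✗ → not eligible.
Pet Insurance — service 113 days ≥ 12 weeks (≈84 days) ✓; age 25 ≥ 25 ✓; 40 hrs/wk ≥ 35 ✓; dept Engineering ✗ → not eligible.
Dependent Care FSA — status temporary ✓; service 113 days < 180 days ✗ → not eligible.
Health Insurance — service 113 days < 1 year (≈365 days) ✗ → not eligible.
Stock Option Plan — service 113 days < 1 year (≈365 days) ✗ → not eligible.
Retirement Savings Plan — service 113 days < 180 days ✗ → not eligible.
Commuter Stipend — status temporary ✓ (not excluded); service 113 days ≥ 6 weeks (≈42 days) ✓; rating 3 ≥ 3 ✓; 40 hrs/wk ≥ 20 ✓; age 25 ≥ 25 ✓ → eligible.
Life Insurance — status temporary ✓; service 113 days ≥ 3 months (≈90 days) ✓; dept Engineering ✗ → not eligible.

Commuter Stipend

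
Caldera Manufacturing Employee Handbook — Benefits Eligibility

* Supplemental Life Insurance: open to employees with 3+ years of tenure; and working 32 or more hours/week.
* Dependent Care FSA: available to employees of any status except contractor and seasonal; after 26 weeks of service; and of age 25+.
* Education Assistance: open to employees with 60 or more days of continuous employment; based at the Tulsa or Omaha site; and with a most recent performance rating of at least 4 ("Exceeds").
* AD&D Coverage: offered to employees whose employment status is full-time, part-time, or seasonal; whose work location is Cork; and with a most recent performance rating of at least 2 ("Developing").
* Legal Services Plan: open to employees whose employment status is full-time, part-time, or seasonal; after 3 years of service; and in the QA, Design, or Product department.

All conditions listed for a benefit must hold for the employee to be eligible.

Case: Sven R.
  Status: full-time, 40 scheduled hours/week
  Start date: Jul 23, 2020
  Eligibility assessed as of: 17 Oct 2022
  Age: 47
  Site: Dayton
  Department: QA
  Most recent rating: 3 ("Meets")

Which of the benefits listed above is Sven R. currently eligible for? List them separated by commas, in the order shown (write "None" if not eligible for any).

Dependent Care FSA

Service from Jul 23, 2020 to 17 Oct 2022: 816 days.
Supplemental Life Insurance — service 816 days < 3 years (≈1095 days) ✗ → not eligible.
Dependent Care FSA — status full-time ✓ (not excluded); service 816 days ≥ 26 weeks (≈182 days) ✓; age 47 ≥ 25 ✓ → eligible.
Education Assistance — service 816 days ≥ 60 days ✓; site Dayton ✗ (not Tulsa or Omaha) → not eligible.
AD&D Coverage — status full-time ✓; site Dayton ✗ (not Cork) → not eligible.
Legal Services Plan — status full-time ✓; service 816 days < 3 years (≈1095 days) ✗ → not eligible.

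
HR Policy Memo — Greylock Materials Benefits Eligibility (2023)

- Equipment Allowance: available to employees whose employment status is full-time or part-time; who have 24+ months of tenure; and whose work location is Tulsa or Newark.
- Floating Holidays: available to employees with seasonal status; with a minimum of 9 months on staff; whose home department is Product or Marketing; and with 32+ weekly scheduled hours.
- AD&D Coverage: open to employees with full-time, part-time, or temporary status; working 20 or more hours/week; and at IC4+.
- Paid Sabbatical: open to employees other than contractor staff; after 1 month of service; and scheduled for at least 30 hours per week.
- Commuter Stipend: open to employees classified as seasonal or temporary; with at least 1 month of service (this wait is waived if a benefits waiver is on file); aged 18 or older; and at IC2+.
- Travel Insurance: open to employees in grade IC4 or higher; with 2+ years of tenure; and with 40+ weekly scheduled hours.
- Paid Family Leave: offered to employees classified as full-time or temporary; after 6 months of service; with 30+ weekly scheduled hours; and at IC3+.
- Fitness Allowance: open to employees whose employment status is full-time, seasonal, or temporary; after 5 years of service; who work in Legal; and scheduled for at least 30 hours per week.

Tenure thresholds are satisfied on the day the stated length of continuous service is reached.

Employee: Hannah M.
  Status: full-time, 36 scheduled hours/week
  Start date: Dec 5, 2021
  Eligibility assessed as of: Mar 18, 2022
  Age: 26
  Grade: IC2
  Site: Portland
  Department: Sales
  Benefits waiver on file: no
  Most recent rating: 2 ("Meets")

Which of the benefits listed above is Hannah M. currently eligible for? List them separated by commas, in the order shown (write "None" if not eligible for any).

Paid Sabbatical

Service from Dec 5, 2021 to Mar 18, 2022: 103 days.
Equipment Allowance — status full-time ✓; service 103 days < 24 months (≈720 days) ✗ → not eligible.
Floating Holidays — status full-time ✗ (requires seasonal) → not eligible.
AD&D Coverage — status full-time ✓; 36 hrs/wk ≥ 20 ✓; grade IC2 < IC4 ✗ → not eligible.
Paid Sabbatical — status full-time ✓ (not excluded); service 103 days ≥ 1 month (≈30 days) ✓; 36 hrs/wk ≥ 30 ✓ → eligible.
Commuter Stipend — status full-time ✗ (requires seasonal or temporary) → not eligible.
Travel Insurance — grade IC2 < IC4 ✗ → not eligible.
Paid Family Leave — status full-time ✓; service 103 days < 6 months (≈180 days) ✗ → not eligible.
Fitness Allowance — status full-time ✓; service 103 days < 5 years (≈1825 days) ✗ → not eligible.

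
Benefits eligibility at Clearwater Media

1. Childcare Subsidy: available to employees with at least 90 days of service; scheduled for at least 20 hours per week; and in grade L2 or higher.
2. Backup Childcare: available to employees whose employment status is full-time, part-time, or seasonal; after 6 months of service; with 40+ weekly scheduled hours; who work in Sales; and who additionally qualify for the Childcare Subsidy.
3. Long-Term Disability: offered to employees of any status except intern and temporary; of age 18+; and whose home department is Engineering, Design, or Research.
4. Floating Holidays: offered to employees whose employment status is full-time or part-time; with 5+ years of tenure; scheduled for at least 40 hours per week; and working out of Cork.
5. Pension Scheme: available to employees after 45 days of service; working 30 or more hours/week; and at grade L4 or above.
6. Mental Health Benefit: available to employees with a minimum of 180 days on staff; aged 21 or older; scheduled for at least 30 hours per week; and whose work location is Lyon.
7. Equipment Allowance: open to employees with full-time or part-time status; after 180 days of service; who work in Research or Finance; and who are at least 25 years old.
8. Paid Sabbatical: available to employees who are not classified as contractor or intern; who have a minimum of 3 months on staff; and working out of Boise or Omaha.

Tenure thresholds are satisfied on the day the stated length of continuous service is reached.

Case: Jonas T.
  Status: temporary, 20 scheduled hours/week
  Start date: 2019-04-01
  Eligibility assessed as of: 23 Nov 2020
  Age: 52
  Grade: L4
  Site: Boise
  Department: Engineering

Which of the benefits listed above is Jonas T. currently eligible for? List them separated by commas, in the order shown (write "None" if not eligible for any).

Childcare Subsidy, Paid Sabbatical

Service from 2019-04-01 to 23 Nov 2020: 602 days.
Childcare Subsidy — service 602 days ≥ 90 days ✓; 20 hrs/wk ≥ 20 ✓; grade L4 ≥ L2 ✓ → eligible.
Backup Childcare — status temporary ✗ (requires full-time, part-time, or seasonal) → not eligible.
Long-Term Disability — status temporary ✗ (excluded) → not eligible.
Floating Holidays — status temporary ✗ (requires full-time or part-time) → not eligible.
Pension Scheme — service 602 days ≥ 45 days ✓; 20 hrs/wk < 30 ✗ → not eligible.
Mental Health Benefit — service 602 days ≥ 180 days ✓; age 52 ≥ 21 ✓; 20 hrs/wk < 30 ✗ → not eligible.
Equipment Allowance — status temporary ✗ (requires full-time or part-time) → not eligible.
Paid Sabbatical — status temporary ✓ (not excluded); service 602 days ≥ 3 months (≈90 days) ✓; site Boise ✓ → eligible.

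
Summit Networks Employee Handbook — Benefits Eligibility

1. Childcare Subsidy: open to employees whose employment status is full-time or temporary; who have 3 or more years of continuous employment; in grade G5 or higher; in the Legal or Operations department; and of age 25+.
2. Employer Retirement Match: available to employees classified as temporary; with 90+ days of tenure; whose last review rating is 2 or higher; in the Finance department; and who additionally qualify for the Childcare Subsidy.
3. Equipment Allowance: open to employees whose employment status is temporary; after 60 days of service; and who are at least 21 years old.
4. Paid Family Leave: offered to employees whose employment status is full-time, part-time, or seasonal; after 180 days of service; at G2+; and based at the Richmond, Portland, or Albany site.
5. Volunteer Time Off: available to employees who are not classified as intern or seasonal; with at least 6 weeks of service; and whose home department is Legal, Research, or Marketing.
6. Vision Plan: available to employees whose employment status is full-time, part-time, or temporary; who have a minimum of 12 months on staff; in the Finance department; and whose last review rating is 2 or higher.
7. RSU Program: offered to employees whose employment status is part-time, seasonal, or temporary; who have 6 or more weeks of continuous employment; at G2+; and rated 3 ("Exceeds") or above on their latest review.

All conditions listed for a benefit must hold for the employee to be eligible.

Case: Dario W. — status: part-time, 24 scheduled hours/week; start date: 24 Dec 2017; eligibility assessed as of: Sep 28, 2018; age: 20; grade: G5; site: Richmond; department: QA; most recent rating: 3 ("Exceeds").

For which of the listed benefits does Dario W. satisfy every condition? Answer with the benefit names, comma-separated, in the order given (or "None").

Paid Family Leave, RSU Program

Service from 24 Dec 2017 to Sep 28, 2018: 278 days.
Childcare Subsidy — status part-time ✗ (requires full-time or temporary) → not eligible.
Employer Retirement Match — status part-time ✗ (requires temporary) → not eligible.
Equipment Allowance — status part-time ✗ (requires temporary) → not eligible.
Paid Family Leave — status part-time ✓; service 278 days ≥ 180 days ✓; grade G5 ≥ G2 ✓; site Richmond ✓ → eligible.
Volunteer Time Off — status part-time ✓ (not excluded); service 278 days ≥ 6 weeks (≈42 days) ✓; dept QA ✗ → not eligible.
Vision Plan — status part-time ✓; service 278 days < 12 months (≈360 days) ✗ → not eligible.
RSU Program — status part-time ✓; service 278 days ≥ 6 weeks (≈42 days) ✓; grade G5 ≥ G2 ✓; rating 3 ≥ 3 ✓ → eligible.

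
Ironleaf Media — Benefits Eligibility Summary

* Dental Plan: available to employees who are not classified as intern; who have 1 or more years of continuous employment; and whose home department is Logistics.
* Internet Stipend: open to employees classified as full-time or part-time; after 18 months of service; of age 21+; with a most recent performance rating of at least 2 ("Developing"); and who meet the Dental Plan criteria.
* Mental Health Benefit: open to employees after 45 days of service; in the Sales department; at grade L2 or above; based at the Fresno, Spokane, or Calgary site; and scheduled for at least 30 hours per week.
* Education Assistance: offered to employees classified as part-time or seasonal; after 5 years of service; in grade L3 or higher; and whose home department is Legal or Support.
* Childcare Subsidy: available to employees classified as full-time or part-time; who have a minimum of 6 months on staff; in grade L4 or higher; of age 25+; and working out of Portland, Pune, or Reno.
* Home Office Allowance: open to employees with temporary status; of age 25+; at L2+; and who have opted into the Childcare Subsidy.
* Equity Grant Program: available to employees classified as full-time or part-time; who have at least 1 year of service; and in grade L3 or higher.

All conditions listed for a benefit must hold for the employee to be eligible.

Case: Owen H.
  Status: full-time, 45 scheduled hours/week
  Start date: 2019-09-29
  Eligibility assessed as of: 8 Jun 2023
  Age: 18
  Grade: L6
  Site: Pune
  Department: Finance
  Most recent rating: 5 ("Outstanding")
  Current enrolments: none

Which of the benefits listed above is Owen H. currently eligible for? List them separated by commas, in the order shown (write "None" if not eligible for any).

Equity Grant Program

Service from 2019-09-29 to 8 Jun 2023: 1348 days.
Dental Plan — status full-time ✓ (not excluded); service 1348 days ≥ 1 year (≈365 days) ✓; dept Finance ✗ → not eligible.
Internet Stipend — status full-time ✓; service 1348 days ≥ 18 months (≈540 days) ✓; age 18 < 21 ✗ → not eligible.
Mental Health Benefit — service 1348 days ≥ 45 days ✓; dept Finance ✗ → not eligible.
Education Assistance — status full-time ✗ (requires part-time or seasonal) → not eligible.
Childcare Subsidy — status full-time ✓; service 1348 days ≥ 6 months (≈180 days) ✓; grade L6 ≥ L4 ✓; age 18 < 25 ✗ → not eligible.
Home Office Allowance — status full-time ✗ (requires temporary) → not eligible.
Equity Grant Program — status full-time ✓; service 1348 days ≥ 1 year (≈365 days) ✓; grade L6 ≥ L3 ✓ → eligible.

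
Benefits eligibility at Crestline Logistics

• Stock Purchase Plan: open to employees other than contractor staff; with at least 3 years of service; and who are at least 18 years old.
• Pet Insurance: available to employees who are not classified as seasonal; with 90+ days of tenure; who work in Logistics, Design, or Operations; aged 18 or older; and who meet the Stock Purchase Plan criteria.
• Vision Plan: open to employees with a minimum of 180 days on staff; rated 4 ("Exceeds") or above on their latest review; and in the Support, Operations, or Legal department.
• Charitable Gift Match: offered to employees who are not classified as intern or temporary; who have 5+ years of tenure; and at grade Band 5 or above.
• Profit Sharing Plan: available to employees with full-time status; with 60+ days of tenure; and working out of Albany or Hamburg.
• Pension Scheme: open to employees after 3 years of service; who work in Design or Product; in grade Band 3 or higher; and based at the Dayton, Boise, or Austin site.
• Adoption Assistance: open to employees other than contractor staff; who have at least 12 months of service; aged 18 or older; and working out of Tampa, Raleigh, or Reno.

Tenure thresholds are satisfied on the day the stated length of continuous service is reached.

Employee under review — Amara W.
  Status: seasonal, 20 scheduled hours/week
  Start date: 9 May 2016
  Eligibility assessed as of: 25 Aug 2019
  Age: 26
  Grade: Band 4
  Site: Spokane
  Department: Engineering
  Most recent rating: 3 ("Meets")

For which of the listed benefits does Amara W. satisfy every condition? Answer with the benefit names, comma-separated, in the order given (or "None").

Service from 9 May 2016 to 25 Aug 2019: 1203 days.
Stock Purchase Plan — status seasonal ✓ (not excluded); service 1203 days ≥ 3 years (≈1095 days) ✓; age 26 ≥ 18 ✓ → eligible.
Pet Insurance — status seasonal ✗ (excluded) → not eligible.
Vision Plan — service 1203 days ≥ 180 days ✓; rating 3 < 4 ✗ → not eligible.
Charitable Gift Match — status seasonal ✓ (not excluded); service 1203 days < 5 years (≈1825 days) ✗ → not eligible.
Profit Sharing Plan — status seasonal ✗ (requires full-time) → not eligible.
Pension Scheme — service 1203 days ≥ 3 years (≈1095 days) ✓; dept Engineering ✗ → not eligible.
Adoption Assistance — status seasonal ✓ (not excluded); service 1203 days ≥ 12 months (≈360 days) ✓; age 26 ≥ 18 ✓; site Spokane ✗ (not Tampa, Raleigh, or Reno) → not eligible.

Stock Purchase Plan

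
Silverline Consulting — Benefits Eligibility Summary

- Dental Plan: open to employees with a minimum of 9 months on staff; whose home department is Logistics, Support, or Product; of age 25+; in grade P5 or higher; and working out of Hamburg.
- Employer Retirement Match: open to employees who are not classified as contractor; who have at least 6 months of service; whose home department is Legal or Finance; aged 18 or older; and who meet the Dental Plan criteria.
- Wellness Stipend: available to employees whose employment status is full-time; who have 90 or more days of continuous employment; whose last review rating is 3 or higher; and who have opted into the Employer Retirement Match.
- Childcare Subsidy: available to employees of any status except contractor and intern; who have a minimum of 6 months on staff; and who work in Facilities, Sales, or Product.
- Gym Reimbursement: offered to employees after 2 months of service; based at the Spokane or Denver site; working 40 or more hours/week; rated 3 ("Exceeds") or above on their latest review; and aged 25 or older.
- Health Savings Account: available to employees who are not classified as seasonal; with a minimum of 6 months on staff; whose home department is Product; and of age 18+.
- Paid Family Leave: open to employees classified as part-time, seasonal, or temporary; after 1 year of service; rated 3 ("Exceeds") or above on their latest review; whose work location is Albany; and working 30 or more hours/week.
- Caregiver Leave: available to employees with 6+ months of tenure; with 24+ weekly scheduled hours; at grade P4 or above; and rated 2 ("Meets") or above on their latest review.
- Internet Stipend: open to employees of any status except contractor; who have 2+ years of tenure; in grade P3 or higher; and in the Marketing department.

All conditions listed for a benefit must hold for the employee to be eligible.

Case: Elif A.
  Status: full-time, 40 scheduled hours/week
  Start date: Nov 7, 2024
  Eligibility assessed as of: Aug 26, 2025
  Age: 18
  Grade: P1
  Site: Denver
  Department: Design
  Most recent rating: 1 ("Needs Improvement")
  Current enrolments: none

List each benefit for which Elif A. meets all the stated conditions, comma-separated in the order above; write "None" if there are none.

None

Service from Nov 7, 2024 to Aug 26, 2025: 292 days.
Dental Plan — service 292 days ≥ 9 months (≈270 days) ✓; dept Design ✗ → not eligible.
Employer Retirement Match — status full-time ✓ (not excluded); service 292 days ≥ 6 months (≈180 days) ✓; dept Design ✗ → not eligible.
Wellness Stipend — status full-time ✓; service 292 days ≥ 90 days ✓; rating 1 < 3 ✗ → not eligible.
Childcare Subsidy — status full-time ✓ (not excluded); service 292 days ≥ 6 months (≈180 days) ✓; dept Design ✗ → not eligible.
Gym Reimbursement — service 292 days ≥ 2 months (≈60 days) ✓; site Denver ✓; 40 hrs/wk ≥ 40 ✓; rating 1 < 3 ✗ → not eligible.
Health Savings Account — status full-time ✓ (not excluded); service 292 days ≥ 6 months (≈180 days) ✓; dept Design ✗ → not eligible.
Paid Family Leave — status full-time ✗ (requires part-time, seasonal, or temporary) → not eligible.
Caregiver Leave — service 292 days ≥ 6 months (≈180 days) ✓; 40 hrs/wk ≥ 24 ✓; grade P1 < P4 ✗ → not eligible.
Internet Stipend — status full-time ✓ (not excluded); service 292 days < 2 years (≈730 days) ✗ → not eligible.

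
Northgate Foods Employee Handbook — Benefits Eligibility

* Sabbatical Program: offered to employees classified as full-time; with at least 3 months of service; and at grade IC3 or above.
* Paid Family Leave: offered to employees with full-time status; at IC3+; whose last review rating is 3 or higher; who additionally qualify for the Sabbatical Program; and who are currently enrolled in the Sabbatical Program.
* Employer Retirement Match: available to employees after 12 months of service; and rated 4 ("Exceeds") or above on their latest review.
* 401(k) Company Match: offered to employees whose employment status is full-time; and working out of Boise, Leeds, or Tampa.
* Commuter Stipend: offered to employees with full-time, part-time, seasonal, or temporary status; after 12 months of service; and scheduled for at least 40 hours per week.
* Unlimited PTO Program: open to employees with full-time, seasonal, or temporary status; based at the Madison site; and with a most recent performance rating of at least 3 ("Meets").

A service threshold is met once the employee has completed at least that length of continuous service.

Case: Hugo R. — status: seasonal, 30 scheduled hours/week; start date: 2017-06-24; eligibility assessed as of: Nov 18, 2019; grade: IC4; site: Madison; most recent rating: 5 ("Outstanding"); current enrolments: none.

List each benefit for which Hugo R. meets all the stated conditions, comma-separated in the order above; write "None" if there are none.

Employer Retirement Match, Unlimited PTO Program

Service from 2017-06-24 to Nov 18, 2019: 877 days.
Sabbatical Program — status seasonal ✗ (requires full-time) → not eligible.
Paid Family Leave — status seasonal ✗ (requires full-time) → not eligible.
Employer Retirement Match — service 877 days ≥ 12 months (≈360 days) ✓; rating 5 ≥ 4 ✓ → eligible.
401(k) Company Match — status seasonal ✗ (requires full-time) → not eligible.
Commuter Stipend — status seasonal ✓; service 877 days ≥ 12 months (≈360 days) ✓; 30 hrs/wk < 40 ✗ → not eligible.
Unlimited PTO Program — status seasonal ✓; site Madison ✓; rating 5 ≥ 3 ✓ → eligible.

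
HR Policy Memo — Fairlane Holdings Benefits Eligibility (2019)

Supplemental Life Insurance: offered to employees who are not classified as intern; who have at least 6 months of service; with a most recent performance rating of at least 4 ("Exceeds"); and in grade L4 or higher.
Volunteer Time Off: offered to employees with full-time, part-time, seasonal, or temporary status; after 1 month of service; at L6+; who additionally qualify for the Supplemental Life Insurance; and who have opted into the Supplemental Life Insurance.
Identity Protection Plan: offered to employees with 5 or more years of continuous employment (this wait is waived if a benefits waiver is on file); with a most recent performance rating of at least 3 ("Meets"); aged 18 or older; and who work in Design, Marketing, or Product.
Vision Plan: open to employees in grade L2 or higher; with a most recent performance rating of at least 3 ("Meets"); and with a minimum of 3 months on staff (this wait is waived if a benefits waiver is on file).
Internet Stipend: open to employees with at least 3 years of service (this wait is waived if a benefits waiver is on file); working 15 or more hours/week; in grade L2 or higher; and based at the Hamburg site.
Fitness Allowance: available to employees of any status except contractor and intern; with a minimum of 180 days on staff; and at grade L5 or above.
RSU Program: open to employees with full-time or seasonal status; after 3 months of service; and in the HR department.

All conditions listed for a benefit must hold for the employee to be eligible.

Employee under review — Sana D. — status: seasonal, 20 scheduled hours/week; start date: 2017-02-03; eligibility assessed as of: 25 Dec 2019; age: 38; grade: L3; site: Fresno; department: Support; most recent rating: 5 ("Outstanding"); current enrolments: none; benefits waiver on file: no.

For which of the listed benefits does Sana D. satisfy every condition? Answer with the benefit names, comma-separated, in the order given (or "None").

Vision Plan

Service from 2017-02-03 to 25 Dec 2019: 1055 days.
Supplemental Life Insurance — status seasonal ✓ (not excluded); service 1055 days ≥ 6 months (≈180 days) ✓; rating 5 ≥ 4 ✓; grade L3 < L4 ✗ → not eligible.
Volunteer Time Off — status seasonal ✓; service 1055 days ≥ 1 month (≈30 days) ✓; grade L3 < L6 ✗ → not eligible.
Identity Protection Plan — no waiver, service 1055 days < 5 years (≈1825 days) ✗ → not eligible.
Vision Plan — grade L3 ≥ L2 ✓; rating 5 ≥ 3 ✓; no waiver, service 1055 days ≥ 3 months (≈90 days) ✓ → eligible.
Internet Stipend — no waiver, service 1055 days < 3 years (≈1095 days) ✗ → not eligible.
Fitness Allowance — status seasonal ✓ (not excluded); service 1055 days ≥ 180 days ✓; grade L3 < L5 ✗ → not eligible.
RSU Program — status seasonal ✓; service 1055 days ≥ 3 months (≈90 days) ✓; dept Support ✗ → not eligible.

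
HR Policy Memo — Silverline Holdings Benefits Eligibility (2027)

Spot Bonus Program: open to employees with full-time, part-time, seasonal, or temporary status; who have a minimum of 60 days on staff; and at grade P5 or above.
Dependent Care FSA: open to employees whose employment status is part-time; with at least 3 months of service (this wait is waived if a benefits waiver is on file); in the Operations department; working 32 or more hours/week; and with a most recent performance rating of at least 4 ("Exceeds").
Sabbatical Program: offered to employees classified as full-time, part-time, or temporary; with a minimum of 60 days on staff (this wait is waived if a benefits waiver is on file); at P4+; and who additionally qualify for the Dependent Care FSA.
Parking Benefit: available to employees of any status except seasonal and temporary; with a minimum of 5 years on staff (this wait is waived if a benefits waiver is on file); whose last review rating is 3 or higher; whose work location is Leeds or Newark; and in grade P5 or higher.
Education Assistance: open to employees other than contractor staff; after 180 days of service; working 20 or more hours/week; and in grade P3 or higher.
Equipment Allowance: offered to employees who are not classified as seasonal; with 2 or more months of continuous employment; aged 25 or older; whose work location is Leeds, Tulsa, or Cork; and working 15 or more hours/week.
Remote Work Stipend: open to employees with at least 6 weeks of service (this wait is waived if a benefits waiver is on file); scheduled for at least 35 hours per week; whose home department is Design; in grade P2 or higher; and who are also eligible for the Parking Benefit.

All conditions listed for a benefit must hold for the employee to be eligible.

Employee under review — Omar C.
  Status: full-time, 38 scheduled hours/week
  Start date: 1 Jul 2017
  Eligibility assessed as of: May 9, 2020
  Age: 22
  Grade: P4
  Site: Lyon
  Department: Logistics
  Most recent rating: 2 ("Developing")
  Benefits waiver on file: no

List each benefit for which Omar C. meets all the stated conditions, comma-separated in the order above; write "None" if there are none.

Service from 1 Jul 2017 to May 9, 2020: 1043 days.
Spot Bonus Program — status full-time ✓; service 1043 days ≥ 60 days ✓; grade P4 < P5 ✗ → not eligible.
Dependent Care FSA — status full-time ✗ (requires part-time) → not eligible.
Sabbatical Program — status full-time ✓; no waiver, service 1043 days ≥ 60 days ✓; grade P4 ≥ P4 ✓; not eligible for Dependent Care FSA ✗ → not eligible.
Parking Benefit — status full-time ✓ (not excluded); no waiver, service 1043 days < 5 years (≈1825 days) ✗ → not eligible.
Education Assistance — status full-time ✓ (not excluded); service 1043 days ≥ 180 days ✓; 38 hrs/wk ≥ 20 ✓; grade P4 ≥ P3 ✓ → eligible.
Equipment Allowance — status full-time ✓ (not excluded); service 1043 days ≥ 2 months (≈60 days) ✓; age 22 < 25 ✗ → not eligible.
Remote Work Stipend — no waiver, service 1043 days ≥ 6 weeks (≈42 days) ✓; 38 hrs/wk ≥ 35 ✓; dept Logistics ✗ → not eligible.

Education Assistance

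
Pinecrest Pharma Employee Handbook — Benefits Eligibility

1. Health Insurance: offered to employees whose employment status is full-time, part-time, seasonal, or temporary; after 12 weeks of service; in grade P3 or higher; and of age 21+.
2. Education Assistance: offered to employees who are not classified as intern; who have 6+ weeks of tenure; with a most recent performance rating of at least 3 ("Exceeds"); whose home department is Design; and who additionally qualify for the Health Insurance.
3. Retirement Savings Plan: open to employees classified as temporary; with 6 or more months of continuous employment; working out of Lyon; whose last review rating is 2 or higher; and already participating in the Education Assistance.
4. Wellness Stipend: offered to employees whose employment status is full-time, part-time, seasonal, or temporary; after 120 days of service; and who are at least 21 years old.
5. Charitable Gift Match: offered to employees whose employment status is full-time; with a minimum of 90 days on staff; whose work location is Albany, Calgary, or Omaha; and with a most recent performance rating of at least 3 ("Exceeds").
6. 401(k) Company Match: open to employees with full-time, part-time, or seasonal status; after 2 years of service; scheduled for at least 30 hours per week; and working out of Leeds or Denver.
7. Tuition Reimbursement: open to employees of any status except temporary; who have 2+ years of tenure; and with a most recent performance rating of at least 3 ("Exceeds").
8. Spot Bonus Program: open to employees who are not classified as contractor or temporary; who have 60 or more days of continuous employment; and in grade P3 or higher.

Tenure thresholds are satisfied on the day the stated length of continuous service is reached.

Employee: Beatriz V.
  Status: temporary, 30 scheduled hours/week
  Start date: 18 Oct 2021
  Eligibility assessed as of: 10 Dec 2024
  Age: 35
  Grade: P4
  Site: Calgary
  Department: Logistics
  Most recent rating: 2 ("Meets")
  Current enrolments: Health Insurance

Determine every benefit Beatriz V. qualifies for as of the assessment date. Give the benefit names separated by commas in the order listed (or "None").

Health Insurance, Wellness Stipend

Service from 18 Oct 2021 to 10 Dec 2024: 1149 days.
Health Insurance — status temporary ✓; service 1149 days ≥ 12 weeks (≈84 days) ✓; grade P4 ≥ P3 ✓; age 35 ≥ 21 ✓ → eligible.
Education Assistance — status temporary ✓ (not excluded); service 1149 days ≥ 6 weeks (≈42 days) ✓; rating 2 < 3 ✗ → not eligible.
Retirement Savings Plan — status temporary ✓; service 1149 days ≥ 6 months (≈180 days) ✓; site Calgary ✗ (not Lyon) → not eligible.
Wellness Stipend — status temporary ✓; service 1149 days ≥ 120 days ✓; age 35 ≥ 21 ✓ → eligible.
Charitable Gift Match — status temporary ✗ (requires full-time) → not eligible.
401(k) Company Match — status temporary ✗ (requires full-time, part-time, or seasonal) → not eligible.
Tuition Reimbursement — status temporary ✗ (excluded) → not eligible.
Spot Bonus Program — status temporary ✗ (excluded) → not eligible.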